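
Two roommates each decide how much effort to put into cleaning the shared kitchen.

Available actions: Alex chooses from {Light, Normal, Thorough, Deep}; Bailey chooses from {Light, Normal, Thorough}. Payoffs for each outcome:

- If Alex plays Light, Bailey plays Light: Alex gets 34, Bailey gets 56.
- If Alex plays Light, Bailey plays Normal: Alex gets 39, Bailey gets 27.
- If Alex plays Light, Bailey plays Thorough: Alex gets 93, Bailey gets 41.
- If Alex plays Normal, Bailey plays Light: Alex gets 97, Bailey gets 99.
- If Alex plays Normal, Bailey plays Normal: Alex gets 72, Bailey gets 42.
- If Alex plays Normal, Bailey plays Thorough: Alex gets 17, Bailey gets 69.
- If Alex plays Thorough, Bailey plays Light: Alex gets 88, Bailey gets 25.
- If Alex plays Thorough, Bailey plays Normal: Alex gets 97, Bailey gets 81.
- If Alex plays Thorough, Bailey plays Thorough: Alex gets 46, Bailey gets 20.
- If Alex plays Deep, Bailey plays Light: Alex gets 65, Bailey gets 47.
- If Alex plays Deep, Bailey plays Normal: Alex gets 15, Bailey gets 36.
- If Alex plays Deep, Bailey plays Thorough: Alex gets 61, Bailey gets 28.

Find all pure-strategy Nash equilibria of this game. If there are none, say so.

Pure-strategy Nash equilibria: (Normal, Light) and (Thorough, Normal)

Alex against Light: payoffs 34, 97, 88, 65 → best response Normal.
Alex against Normal: payoffs 39, 72, 97, 15 → best response Thorough.
Alex against Thorough: payoffs 93, 17, 46, 61 → best response Light.
Bailey against Light: payoffs 56, 27, 41 → best response Light.
Bailey against Normal: payoffs 99, 42, 69 → best response Light.
Bailey against Thorough: payoffs 25, 81, 20 → best response Normal.
Bailey against Deep: payoffs 47, 36, 28 → best response Light.
Mutual best responses: (Normal, Light); (Thorough, Normal).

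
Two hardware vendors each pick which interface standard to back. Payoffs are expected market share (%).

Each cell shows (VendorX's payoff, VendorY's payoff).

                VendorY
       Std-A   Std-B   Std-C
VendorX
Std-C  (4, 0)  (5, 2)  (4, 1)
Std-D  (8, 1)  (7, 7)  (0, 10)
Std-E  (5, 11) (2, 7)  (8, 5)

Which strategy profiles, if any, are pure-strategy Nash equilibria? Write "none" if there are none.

For each strategy profile, look for a profitable unilateral deviation.
(Std-C, Std-A): VendorX can switch to Std-D (4 → 8). Not NE.
(Std-C, Std-B): VendorX can switch to Std-D (5 → 7). Not NE.
(Std-C, Std-C): VendorX can switch to Std-E (4 → 8). Not NE.
(Std-D, Std-A): VendorY can switch to Std-B (1 → 7). Not NE.
(Std-D, Std-B): VendorY can switch to Std-C (7 → 10). Not NE.
(Std-D, Std-C): VendorX can switch to Std-C (0 → 4). Not NE.
(Std-E, Std-A): VendorX can switch to Std-D (5 → 8). Not NE.
(Std-E, Std-B): VendorX can switch to Std-C (2 → 5). Not NE.
(The remaining 1 profile has a profitable deviation by the same check.)

No pure-strategy Nash equilibrium.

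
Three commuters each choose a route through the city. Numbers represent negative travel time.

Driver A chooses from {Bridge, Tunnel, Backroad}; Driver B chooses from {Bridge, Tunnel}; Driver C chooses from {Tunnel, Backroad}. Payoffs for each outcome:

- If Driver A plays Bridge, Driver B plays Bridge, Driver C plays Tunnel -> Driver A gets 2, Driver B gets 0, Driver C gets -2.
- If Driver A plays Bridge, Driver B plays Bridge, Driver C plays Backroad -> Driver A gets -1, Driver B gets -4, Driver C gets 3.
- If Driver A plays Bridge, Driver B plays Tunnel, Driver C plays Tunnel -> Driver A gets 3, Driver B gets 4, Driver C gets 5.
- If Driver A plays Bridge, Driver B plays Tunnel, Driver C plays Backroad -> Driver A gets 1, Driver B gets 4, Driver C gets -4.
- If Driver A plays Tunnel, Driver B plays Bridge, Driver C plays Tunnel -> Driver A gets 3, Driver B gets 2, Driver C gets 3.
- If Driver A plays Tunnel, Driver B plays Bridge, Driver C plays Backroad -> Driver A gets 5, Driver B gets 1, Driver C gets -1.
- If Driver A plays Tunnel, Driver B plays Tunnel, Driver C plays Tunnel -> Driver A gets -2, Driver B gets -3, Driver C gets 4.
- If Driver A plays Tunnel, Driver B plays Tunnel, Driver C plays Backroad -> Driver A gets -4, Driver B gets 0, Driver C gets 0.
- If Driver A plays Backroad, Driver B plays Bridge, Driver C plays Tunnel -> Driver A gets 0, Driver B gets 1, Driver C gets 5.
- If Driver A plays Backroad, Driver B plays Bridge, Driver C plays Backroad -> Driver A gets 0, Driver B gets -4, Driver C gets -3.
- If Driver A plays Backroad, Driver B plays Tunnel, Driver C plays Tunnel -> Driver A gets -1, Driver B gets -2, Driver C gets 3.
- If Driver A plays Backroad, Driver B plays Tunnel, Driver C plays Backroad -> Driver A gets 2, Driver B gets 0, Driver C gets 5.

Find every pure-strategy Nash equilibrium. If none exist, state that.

(Bridge, Tunnel, Tunnel) and (Tunnel, Bridge, Tunnel) and (Backroad, Tunnel, Backroad)

Mark each player's best response to every combination of opponents' strategies; a profile where every player is best-responding is a pure Nash equilibrium.
Driver A against (Bridge, Tunnel): payoffs 2, 3, 0 → best response Tunnel.
Driver A against (Bridge, Backroad): payoffs -1, 5, 0 → best response Tunnel.
Driver A against (Tunnel, Tunnel): payoffs 3, -2, -1 → best response Bridge.
Driver A against (Tunnel, Backroad): payoffs 1, -4, 2 → best response Backroad.
Driver B against (Bridge, Tunnel): payoffs 0, 4 → best response Tunnel.
Driver B against (Bridge, Backroad): payoffs -4, 4 → best response Tunnel.
Driver B against (Tunnel, Tunnel): payoffs 2, -3 → best response Bridge.
Driver B against (Tunnel, Backroad): payoffs 1, 0 → best response Bridge.
Driver B against (Backroad, Tunnel): payoffs 1, -2 → best response Bridge.
Driver B against (Backroad, Backroad): payoffs -4, 0 → best response Tunnel.
Driver C against (Bridge, Bridge): payoffs -2, 3 → best response Backroad.
Driver C against (Bridge, Tunnel): payoffs 5, -4 → best response Tunnel.
Driver C against (Tunnel, Bridge): payoffs 3, -1 → best response Tunnel.
Driver C against (Tunnel, Tunnel): payoffs 4, 0 → best response Tunnel.
Driver C against (Backroad, Bridge): payoffs 5, -3 → best response Tunnel.
Driver C against (Backroad, Tunnel): payoffs 3, 5 → best response Backroad.
Mutual best responses: (Bridge, Tunnel, Tunnel); (Tunnel, Bridge, Tunnel); (Backroad, Tunnel, Backroad).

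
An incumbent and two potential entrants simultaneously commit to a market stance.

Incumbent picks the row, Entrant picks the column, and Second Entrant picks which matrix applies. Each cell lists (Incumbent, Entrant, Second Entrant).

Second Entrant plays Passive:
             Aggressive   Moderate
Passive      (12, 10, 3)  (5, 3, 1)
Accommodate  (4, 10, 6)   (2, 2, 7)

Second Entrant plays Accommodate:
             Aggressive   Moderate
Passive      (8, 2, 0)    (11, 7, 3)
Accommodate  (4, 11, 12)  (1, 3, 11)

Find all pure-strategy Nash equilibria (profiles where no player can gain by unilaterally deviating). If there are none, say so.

Pure-strategy Nash equilibria: (Passive, Aggressive, Passive) and (Passive, Moderate, Accommodate)

Incumbent against (Aggressive, Passive): payoffs 12, 4 → best response Passive.
Incumbent against (Aggressive, Accommodate): payoffs 8, 4 → best response Passive.
Incumbent against (Moderate, Passive): payoffs 5, 2 → best response Passive.
Incumbent against (Moderate, Accommodate): payoffs 11, 1 → best response Passive.
Entrant against (Passive, Passive): payoffs 10, 3 → best response Aggressive.
Entrant against (Passive, Accommodate): payoffs 2, 7 → best response Moderate.
Entrant against (Accommodate, Passive): payoffs 10, 2 → best response Aggressive.
Entrant against (Accommodate, Accommodate): payoffs 11, 3 → best response Aggressive.
Second Entrant against (Passive, Aggressive): payoffs 3, 0 → best response Passive.
Second Entrant against (Passive, Moderate): payoffs 1, 3 → best response Accommodate.
Second Entrant against (Accommodate, Aggressive): payoffs 6, 12 → best response Accommodate.
Second Entrant against (Accommodate, Moderate): payoffs 7, 11 → best response Accommodate.
Mutual best responses: (Passive, Aggressive, Passive); (Passive, Moderate, Accommodate).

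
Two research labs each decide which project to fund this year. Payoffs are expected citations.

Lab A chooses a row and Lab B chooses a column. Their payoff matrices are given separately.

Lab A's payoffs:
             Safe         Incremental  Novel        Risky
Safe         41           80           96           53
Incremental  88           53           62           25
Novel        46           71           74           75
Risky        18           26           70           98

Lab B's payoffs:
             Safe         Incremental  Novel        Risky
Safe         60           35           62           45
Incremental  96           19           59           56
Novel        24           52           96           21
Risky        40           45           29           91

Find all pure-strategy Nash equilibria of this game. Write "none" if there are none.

Pure-strategy Nash equilibria: (Safe, Novel), (Incremental, Safe), (Risky, Risky)

(Safe, Safe): Lab A can switch to Incremental (41 → 88). Not NE.
(Safe, Incremental): Lab B can switch to Safe (35 → 60). Not NE.
(Safe, Novel): Lab A gets 96, best alternative 74; Lab B gets 62, best alternative 60. No profitable deviation — NE.
(Safe, Risky): Lab A can switch to Novel (53 → 75). Not NE.
(Incremental, Safe): Lab A gets 88, best alternative 46; Lab B gets 96, best alternative 59. No profitable deviation — NE.
(Incremental, Incremental): Lab A can switch to Safe (53 → 80). Not NE.
(Incremental, Novel): Lab A can switch to Safe (62 → 96). Not NE.
(Incremental, Risky): Lab A can switch to Safe (25 → 53). Not NE.
(Risky, Risky): Lab A gets 98, best alternative 75; Lab B gets 91, best alternative 45. No profitable deviation — NE.
(The remaining 7 profiles each have a profitable deviation by the same check.)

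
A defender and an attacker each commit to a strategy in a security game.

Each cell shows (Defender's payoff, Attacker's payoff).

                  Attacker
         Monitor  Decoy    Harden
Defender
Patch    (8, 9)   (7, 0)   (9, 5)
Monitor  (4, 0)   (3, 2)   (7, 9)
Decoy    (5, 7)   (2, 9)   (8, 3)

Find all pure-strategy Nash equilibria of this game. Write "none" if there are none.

(Patch, Monitor): Defender gets 8, best alternative 5; Attacker gets 9, best alternative 5. No profitable deviation — NE.
(Patch, Decoy): Attacker can switch to Monitor (0 → 9). Not NE.
(Patch, Harden): Attacker can switch to Monitor (5 → 9). Not NE.
(Monitor, Monitor): Defender can switch to Patch (4 → 8). Not NE.
(Monitor, Decoy): Defender can switch to Patch (3 → 7). Not NE.
(Monitor, Harden): Defender can switch to Patch (7 → 9). Not NE.
(Decoy, Monitor): Defender can switch to Patch (5 → 8). Not NE.
(Decoy, Decoy): Defender can switch to Patch (2 → 7). Not NE.
(Decoy, Harden): Defender can switch to Patch (8 → 9). Not NE.

(Patch, Monitor)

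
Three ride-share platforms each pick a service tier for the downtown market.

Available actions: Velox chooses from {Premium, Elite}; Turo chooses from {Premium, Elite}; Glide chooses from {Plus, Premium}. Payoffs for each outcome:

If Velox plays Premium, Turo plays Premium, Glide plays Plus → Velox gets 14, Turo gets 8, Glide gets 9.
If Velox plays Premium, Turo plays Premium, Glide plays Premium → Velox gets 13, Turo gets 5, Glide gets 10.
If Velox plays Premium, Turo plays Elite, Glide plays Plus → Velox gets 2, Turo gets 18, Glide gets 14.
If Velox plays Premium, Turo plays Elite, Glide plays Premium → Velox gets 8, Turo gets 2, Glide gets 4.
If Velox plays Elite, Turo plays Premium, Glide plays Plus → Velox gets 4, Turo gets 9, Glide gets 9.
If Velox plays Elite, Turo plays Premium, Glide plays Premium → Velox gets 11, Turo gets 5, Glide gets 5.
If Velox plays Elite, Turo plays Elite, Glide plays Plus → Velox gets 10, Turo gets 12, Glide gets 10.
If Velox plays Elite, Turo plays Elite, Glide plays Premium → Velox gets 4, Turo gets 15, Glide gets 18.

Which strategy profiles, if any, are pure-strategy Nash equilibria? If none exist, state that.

Velox against (Premium, Plus): payoffs 14, 4 → best response Premium.
Velox against (Premium, Premium): payoffs 13, 11 → best response Premium.
Velox against (Elite, Plus): payoffs 2, 10 → best response Elite.
Velox against (Elite, Premium): payoffs 8, 4 → best response Premium.
Turo against (Premium, Plus): payoffs 8, 18 → best response Elite.
Turo against (Premium, Premium): payoffs 5, 2 → best response Premium.
Turo against (Elite, Plus): payoffs 9, 12 → best response Elite.
Turo against (Elite, Premium): payoffs 5, 15 → best response Elite.
Glide against (Premium, Premium): payoffs 9, 10 → best response Premium.
Glide against (Premium, Elite): payoffs 14, 4 → best response Plus.
Glide against (Elite, Premium): payoffs 9, 5 → best response Plus.
Glide against (Elite, Elite): payoffs 10, 18 → best response Premium.
Mutual best responses: (Premium, Premium, Premium).

(Premium, Premium, Premium)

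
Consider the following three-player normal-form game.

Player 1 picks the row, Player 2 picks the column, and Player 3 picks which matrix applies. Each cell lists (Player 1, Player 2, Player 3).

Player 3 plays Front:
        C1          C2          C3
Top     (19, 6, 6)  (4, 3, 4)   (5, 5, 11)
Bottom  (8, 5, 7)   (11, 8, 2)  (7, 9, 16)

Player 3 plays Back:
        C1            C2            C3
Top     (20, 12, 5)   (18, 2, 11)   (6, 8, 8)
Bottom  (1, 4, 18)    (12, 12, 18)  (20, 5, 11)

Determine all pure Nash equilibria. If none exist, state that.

(Top, C1, Front); (Bottom, C3, Front)

Check each profile: it is a Nash equilibrium iff no player can strictly gain by switching unilaterally.
(Top, C1, Front): Player 1 gets 19, best alternative 8; Player 2 gets 6, best alternative 5; Player 3 gets 6, best alternative 5. No profitable deviation — NE.
(Top, C1, Back): Player 3 can switch to Front (5 → 6). Not NE.
(Top, C2, Front): Player 1 can switch to Bottom (4 → 11). Not NE.
(Top, C2, Back): Player 2 can switch to C1 (2 → 12). Not NE.
(Top, C3, Front): Player 1 can switch to Bottom (5 → 7). Not NE.
(Top, C3, Back): Player 1 can switch to Bottom (6 → 20). Not NE.
(Bottom, C1, Front): Player 1 can switch to Top (8 → 19). Not NE.
(Bottom, C1, Back): Player 1 can switch to Top (1 → 20). Not NE.
(Bottom, C2, Front): Player 2 can switch to C3 (8 → 9). Not NE.
(Bottom, C2, Back): Player 1 can switch to Top (12 → 18). Not NE.
(Bottom, C3, Front): Player 1 gets 7, best alternative 5; Player 2 gets 9, best alternative 8; Player 3 gets 16, best alternative 11. No profitable deviation — NE.
(Bottom, C3, Back): Player 2 can switch to C2 (5 → 12). Not NE.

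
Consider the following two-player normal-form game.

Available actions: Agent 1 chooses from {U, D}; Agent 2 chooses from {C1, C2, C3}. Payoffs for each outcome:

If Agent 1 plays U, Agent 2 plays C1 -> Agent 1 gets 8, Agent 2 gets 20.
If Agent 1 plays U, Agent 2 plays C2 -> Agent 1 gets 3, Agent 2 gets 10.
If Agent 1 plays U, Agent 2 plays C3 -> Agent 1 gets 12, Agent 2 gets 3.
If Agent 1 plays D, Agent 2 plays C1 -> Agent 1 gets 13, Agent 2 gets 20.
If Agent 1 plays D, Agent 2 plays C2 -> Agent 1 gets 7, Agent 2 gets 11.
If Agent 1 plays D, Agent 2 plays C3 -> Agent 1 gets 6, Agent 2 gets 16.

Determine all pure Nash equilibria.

(D, C1)

For each player, find the best response to each opponent profile; mutual best responses are the pure NE.
Agent 1 against C1: payoffs 8, 13 → best response D.
Agent 1 against C2: payoffs 3, 7 → best response D.
Agent 1 against C3: payoffs 12, 6 → best response U.
Agent 2 against U: payoffs 20, 10, 3 → best response C1.
Agent 2 against D: payoffs 20, 11, 16 → best response C1.
Mutual best responses: (D, C1).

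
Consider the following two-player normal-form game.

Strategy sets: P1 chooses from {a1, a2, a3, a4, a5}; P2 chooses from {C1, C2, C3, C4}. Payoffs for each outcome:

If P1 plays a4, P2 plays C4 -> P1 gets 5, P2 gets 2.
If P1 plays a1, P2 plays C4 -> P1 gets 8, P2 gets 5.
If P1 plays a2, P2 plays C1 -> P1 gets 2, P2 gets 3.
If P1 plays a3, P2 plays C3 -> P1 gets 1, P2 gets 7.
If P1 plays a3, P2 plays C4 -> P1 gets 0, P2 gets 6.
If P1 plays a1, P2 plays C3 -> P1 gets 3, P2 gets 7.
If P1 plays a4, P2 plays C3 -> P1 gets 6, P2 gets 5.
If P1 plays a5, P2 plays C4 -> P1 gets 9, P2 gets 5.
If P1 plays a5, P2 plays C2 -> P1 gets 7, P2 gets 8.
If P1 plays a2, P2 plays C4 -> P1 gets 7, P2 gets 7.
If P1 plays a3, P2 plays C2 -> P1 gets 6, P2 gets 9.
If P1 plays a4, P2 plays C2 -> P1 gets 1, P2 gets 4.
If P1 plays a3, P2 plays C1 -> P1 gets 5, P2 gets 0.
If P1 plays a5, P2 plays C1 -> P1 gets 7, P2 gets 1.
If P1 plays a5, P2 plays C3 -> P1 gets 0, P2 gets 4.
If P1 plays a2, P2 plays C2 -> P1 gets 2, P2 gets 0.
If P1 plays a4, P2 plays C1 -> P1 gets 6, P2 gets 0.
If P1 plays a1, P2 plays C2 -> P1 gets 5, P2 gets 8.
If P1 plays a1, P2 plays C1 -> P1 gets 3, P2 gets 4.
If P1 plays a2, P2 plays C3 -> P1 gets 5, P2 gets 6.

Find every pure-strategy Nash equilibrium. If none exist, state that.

Pure-strategy Nash equilibria: (a4, C3); (a5, C2)

P1 against C1: payoffs 3, 2, 5, 6, 7 → best response a5.
P1 against C2: payoffs 5, 2, 6, 1, 7 → best response a5.
P1 against C3: payoffs 3, 5, 1, 6, 0 → best response a4.
P1 against C4: payoffs 8, 7, 0, 5, 9 → best response a5.
P2 against a1: payoffs 4, 8, 7, 5 → best response C2.
P2 against a2: payoffs 3, 0, 6, 7 → best response C4.
P2 against a3: payoffs 0, 9, 7, 6 → best response C2.
P2 against a4: payoffs 0, 4, 5, 2 → best response C3.
P2 against a5: payoffs 1, 8, 4, 5 → best response C2.
Mutual best responses: (a4, C3); (a5, C2).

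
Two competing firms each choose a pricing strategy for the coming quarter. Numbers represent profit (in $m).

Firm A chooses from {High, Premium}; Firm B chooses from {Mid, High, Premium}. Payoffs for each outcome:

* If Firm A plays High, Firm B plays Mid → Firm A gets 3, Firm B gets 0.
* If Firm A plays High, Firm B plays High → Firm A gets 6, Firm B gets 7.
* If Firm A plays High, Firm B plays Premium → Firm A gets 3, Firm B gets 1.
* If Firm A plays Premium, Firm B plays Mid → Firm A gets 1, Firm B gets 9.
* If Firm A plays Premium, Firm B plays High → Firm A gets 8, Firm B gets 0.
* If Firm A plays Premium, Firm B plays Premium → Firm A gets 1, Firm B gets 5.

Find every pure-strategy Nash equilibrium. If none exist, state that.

Firm A against Mid: payoffs 3, 1 → best response High.
Firm A against High: payoffs 6, 8 → best response Premium.
Firm A against Premium: payoffs 3, 1 → best response High.
Firm B against High: payoffs 0, 7, 1 → best response High.
Firm B against Premium: payoffs 9, 0, 5 → best response Mid.
No profile is a mutual best response for all players.

There is no pure-strategy Nash equilibrium.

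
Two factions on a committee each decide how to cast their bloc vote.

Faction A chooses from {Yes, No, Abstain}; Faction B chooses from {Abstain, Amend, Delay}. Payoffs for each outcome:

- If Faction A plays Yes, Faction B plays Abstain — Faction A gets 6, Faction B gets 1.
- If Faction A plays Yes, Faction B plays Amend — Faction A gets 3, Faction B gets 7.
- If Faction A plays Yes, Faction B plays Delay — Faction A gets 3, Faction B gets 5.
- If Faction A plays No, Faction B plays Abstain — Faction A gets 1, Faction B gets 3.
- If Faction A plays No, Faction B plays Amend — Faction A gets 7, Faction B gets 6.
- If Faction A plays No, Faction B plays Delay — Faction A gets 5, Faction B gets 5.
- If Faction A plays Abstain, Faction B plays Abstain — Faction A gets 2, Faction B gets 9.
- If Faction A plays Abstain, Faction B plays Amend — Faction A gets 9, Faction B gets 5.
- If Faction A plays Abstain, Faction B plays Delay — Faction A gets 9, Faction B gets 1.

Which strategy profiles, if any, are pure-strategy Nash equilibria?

No pure-strategy Nash equilibrium.

For each strategy profile, look for a profitable unilateral deviation.
(Yes, Abstain): Faction B can switch to Amend (1 → 7). Not NE.
(Yes, Amend): Faction A can switch to No (3 → 7). Not NE.
(Yes, Delay): Faction A can switch to No (3 → 5). Not NE.
(No, Abstain): Faction A can switch to Yes (1 → 6). Not NE.
(No, Amend): Faction A can switch to Abstain (7 → 9). Not NE.
(No, Delay): Faction A can switch to Abstain (5 → 9). Not NE.
(Abstain, Abstain): Faction A can switch to Yes (2 → 6). Not NE.
(Abstain, Amend): Faction B can switch to Abstain (5 → 9). Not NE.
(Abstain, Delay): Faction B can switch to Abstain (1 → 9). Not NE.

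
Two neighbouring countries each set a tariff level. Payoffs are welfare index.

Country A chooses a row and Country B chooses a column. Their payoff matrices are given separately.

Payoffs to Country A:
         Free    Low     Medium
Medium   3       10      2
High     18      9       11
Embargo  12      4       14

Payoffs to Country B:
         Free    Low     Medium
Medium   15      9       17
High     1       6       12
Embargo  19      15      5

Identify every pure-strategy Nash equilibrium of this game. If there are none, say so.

Country A against Free: payoffs 3, 18, 12 → best response High.
Country A against Low: payoffs 10, 9, 4 → best response Medium.
Country A against Medium: payoffs 2, 11, 14 → best response Embargo.
Country B against Medium: payoffs 15, 9, 17 → best response Medium.
Country B against High: payoffs 1, 6, 12 → best response Medium.
Country B against Embargo: payoffs 19, 15, 5 → best response Free.
No profile is a mutual best response for all players.

none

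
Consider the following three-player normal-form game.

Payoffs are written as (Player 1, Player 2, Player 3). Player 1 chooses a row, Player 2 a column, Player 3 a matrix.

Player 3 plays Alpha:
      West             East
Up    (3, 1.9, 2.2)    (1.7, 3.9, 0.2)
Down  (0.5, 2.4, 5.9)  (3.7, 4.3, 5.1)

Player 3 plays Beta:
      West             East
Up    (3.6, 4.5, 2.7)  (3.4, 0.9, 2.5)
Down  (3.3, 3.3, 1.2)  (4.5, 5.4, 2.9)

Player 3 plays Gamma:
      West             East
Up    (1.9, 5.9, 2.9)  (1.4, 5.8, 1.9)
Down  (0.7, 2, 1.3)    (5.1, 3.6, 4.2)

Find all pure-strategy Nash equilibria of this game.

Player 1 against (West, Alpha): payoffs 3, 0.5 → best response Up.
Player 1 against (West, Beta): payoffs 3.6, 3.3 → best response Up.
Player 1 against (West, Gamma): payoffs 1.9, 0.7 → best response Up.
Player 1 against (East, Alpha): payoffs 1.7, 3.7 → best response Down.
Player 1 against (East, Beta): payoffs 3.4, 4.5 → best response Down.
Player 1 against (East, Gamma): payoffs 1.4, 5.1 → best response Down.
Player 2 against (Up, Alpha): payoffs 1.9, 3.9 → best response East.
Player 2 against (Up, Beta): payoffs 4.5, 0.9 → best response West.
Player 2 against (Up, Gamma): payoffs 5.9, 5.8 → best response West.
Player 2 against (Down, Alpha): payoffs 2.4, 4.3 → best response East.
Player 2 against (Down, Beta): payoffs 3.3, 5.4 → best response East.
Player 2 against (Down, Gamma): payoffs 2, 3.6 → best response East.
Player 3 against (Up, West): payoffs 2.2, 2.7, 2.9 → best response Gamma.
Player 3 against (Up, East): payoffs 0.2, 2.5, 1.9 → best response Beta.
Player 3 against (Down, West): payoffs 5.9, 1.2, 1.3 → best response Alpha.
Player 3 against (Down, East): payoffs 5.1, 2.9, 4.2 → best response Alpha.
Mutual best responses: (Up, West, Gamma); (Down, East, Alpha).

Pure-strategy Nash equilibria: (Up, West, Gamma); (Down, East, Alpha)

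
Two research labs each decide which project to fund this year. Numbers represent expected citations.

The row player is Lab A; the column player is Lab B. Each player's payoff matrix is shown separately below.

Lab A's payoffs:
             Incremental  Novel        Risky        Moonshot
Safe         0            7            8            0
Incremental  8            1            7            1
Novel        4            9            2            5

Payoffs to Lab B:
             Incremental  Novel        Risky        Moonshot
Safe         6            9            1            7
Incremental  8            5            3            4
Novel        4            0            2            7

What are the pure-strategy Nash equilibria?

Pure-strategy Nash equilibria: (Incremental, Incremental) and (Novel, Moonshot)

(Safe, Incremental): Lab A can switch to Incremental (0 → 8). Not NE.
(Safe, Novel): Lab A can switch to Novel (7 → 9). Not NE.
(Safe, Risky): Lab B can switch to Incremental (1 → 6). Not NE.
(Safe, Moonshot): Lab A can switch to Incremental (0 → 1). Not NE.
(Incremental, Incremental): Lab A gets 8, best alternative 4; Lab B gets 8, best alternative 5. No profitable deviation — NE.
(Incremental, Novel): Lab A can switch to Safe (1 → 7). Not NE.
(Incremental, Risky): Lab A can switch to Safe (7 → 8). Not NE.
(Novel, Moonshot): Lab A gets 5, best alternative 1; Lab B gets 7, best alternative 4. No profitable deviation — NE.
(The remaining 4 profiles each have a profitable deviation by the same check.)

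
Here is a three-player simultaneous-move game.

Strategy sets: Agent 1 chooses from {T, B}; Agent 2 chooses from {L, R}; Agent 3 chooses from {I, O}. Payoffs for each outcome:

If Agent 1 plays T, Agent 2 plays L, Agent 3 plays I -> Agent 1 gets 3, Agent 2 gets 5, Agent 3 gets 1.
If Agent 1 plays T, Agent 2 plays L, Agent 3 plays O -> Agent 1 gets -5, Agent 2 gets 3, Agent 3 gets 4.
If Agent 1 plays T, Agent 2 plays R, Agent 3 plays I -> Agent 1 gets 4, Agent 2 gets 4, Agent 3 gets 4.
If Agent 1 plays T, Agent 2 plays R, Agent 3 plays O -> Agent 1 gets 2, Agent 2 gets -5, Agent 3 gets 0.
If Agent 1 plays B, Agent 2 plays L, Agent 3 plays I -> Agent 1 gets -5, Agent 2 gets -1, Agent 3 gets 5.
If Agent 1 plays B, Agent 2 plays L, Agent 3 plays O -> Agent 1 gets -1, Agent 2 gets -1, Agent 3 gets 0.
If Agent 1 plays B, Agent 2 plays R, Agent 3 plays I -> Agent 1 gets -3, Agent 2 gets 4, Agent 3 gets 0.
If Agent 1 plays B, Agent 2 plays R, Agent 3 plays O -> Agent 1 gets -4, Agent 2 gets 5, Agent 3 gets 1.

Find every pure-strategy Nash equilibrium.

Agent 1 against (L, I): payoffs 3, -5 → best response T.
Agent 1 against (L, O): payoffs -5, -1 → best response B.
Agent 1 against (R, I): payoffs 4, -3 → best response T.
Agent 1 against (R, O): payoffs 2, -4 → best response T.
Agent 2 against (T, I): payoffs 5, 4 → best response L.
Agent 2 against (T, O): payoffs 3, -5 → best response L.
Agent 2 against (B, I): payoffs -1, 4 → best response R.
Agent 2 against (B, O): payoffs -1, 5 → best response R.
Agent 3 against (T, L): payoffs 1, 4 → best response O.
Agent 3 against (T, R): payoffs 4, 0 → best response I.
Agent 3 against (B, L): payoffs 5, 0 → best response I.
Agent 3 against (B, R): payoffs 0, 1 → best response O.
No profile is a mutual best response for all players.

This game has no pure Nash equilibrium.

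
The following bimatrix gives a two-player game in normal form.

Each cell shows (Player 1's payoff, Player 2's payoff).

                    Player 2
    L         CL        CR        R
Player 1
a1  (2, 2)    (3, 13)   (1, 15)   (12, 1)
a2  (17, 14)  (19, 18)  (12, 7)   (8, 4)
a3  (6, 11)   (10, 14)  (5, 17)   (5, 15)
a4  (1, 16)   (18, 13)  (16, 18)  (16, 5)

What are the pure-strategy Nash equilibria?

Player 1 against L: payoffs 2, 17, 6, 1 → best response a2.
Player 1 against CL: payoffs 3, 19, 10, 18 → best response a2.
Player 1 against CR: payoffs 1, 12, 5, 16 → best response a4.
Player 1 against R: payoffs 12, 8, 5, 16 → best response a4.
Player 2 against a1: payoffs 2, 13, 15, 1 → best response CR.
Player 2 against a2: payoffs 14, 18, 7, 4 → best response CL.
Player 2 against a3: payoffs 11, 14, 17, 15 → best response CR.
Player 2 against a4: payoffs 16, 13, 18, 5 → best response CR.
Mutual best responses: (a2, CL); (a4, CR).

The pure Nash equilibria are (a2, CL), (a4, CR).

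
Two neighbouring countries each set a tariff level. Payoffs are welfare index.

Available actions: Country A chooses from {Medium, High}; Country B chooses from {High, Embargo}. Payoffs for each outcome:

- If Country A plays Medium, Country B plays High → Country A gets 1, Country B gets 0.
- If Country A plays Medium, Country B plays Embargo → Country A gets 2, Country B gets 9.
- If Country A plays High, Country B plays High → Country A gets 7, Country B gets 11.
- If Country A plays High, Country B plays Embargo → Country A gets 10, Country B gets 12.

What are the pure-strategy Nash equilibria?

Country A against High: payoffs 1, 7 → best response High.
Country A against Embargo: payoffs 2, 10 → best response High.
Country B against Medium: payoffs 0, 9 → best response Embargo.
Country B against High: payoffs 11, 12 → best response Embargo.
Mutual best responses: (High, Embargo).

Pure NE: (High, Embargo)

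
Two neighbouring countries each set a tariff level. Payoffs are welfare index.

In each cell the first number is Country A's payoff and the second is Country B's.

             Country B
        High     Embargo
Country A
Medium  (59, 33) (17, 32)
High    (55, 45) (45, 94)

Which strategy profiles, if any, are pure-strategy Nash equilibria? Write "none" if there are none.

Check each profile: it is a Nash equilibrium iff no player can strictly gain by switching unilaterally.
(Medium, High): Country A gets 59, best alternative 55; Country B gets 33, best alternative 32. No profitable deviation — NE.
(Medium, Embargo): Country A can switch to High (17 → 45). Not NE.
(High, High): Country A can switch to Medium (55 → 59). Not NE.
(High, Embargo): Country A gets 45, best alternative 17; Country B gets 94, best alternative 45. No profitable deviation — NE.

Pure-strategy Nash equilibria: (Medium, High) and (High, Embargo)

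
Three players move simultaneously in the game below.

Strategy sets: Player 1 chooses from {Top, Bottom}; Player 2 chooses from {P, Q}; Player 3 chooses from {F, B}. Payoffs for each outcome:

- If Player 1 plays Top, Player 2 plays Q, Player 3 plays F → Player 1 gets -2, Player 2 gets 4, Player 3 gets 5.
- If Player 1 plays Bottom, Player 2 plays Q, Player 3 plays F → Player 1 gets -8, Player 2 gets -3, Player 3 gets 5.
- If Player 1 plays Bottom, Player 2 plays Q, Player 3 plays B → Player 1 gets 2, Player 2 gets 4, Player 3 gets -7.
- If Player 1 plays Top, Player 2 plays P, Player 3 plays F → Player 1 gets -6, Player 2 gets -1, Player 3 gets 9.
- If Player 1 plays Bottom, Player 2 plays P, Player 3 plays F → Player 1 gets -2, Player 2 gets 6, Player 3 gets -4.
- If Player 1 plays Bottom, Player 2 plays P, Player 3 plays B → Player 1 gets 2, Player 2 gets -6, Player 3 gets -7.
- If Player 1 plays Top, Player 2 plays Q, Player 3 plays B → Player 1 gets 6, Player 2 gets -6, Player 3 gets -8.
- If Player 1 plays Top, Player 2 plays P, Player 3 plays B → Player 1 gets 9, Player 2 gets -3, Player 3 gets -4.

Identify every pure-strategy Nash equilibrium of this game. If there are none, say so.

Mark each player's best response to every combination of opponents' strategies; a profile where every player is best-responding is a pure Nash equilibrium.
Player 1 against (P, F): payoffs -6, -2 → best response Bottom.
Player 1 against (P, B): payoffs 9, 2 → best response Top.
Player 1 against (Q, F): payoffs -2, -8 → best response Top.
Player 1 against (Q, B): payoffs 6, 2 → best response Top.
Player 2 against (Top, F): payoffs -1, 4 → best response Q.
Player 2 against (Top, B): payoffs -3, -6 → best response P.
Player 2 against (Bottom, F): payoffs 6, -3 → best response P.
Player 2 against (Bottom, B): payoffs -6, 4 → best response Q.
Player 3 against (Top, P): payoffs 9, -4 → best response F.
Player 3 against (Top, Q): payoffs 5, -8 → best response F.
Player 3 against (Bottom, P): payoffs -4, -7 → best response F.
Player 3 against (Bottom, Q): payoffs 5, -7 → best response F.
Mutual best responses: (Top, Q, F); (Bottom, P, F).

Pure-strategy Nash equilibria: (Top, Q, F), (Bottom, P, F)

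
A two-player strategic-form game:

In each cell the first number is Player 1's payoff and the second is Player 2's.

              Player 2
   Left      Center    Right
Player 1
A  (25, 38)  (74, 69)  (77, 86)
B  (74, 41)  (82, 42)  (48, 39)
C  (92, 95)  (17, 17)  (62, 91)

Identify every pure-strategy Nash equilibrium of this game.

For each player, find the best response to each opponent profile; mutual best responses are the pure NE.
Player 1 against Left: payoffs 25, 74, 92 → best response C.
Player 1 against Center: payoffs 74, 82, 17 → best response B.
Player 1 against Right: payoffs 77, 48, 62 → best response A.
Player 2 against A: payoffs 38, 69, 86 → best response Right.
Player 2 against B: payoffs 41, 42, 39 → best response Center.
Player 2 against C: payoffs 95, 17, 91 → best response Left.
Mutual best responses: (A, Right); (B, Center); (C, Left).

Pure-strategy Nash equilibria: (A, Right); (B, Center); (C, Left)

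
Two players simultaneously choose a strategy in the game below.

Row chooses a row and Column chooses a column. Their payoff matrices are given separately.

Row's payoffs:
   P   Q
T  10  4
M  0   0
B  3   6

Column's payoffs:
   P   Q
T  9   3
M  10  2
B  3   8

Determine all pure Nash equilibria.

Row against P: payoffs 10, 0, 3 → best response T.
Row against Q: payoffs 4, 0, 6 → best response B.
Column against T: payoffs 9, 3 → best response P.
Column against M: payoffs 10, 2 → best response P.
Column against B: payoffs 3, 8 → best response Q.
Mutual best responses: (T, P); (B, Q).

(T, P); (B, Q)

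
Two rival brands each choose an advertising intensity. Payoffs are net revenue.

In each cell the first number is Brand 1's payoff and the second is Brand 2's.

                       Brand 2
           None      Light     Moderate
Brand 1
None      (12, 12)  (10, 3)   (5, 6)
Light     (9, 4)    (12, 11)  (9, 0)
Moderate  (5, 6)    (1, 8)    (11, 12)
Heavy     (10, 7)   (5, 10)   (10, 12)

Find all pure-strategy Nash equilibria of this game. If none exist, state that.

The pure Nash equilibria are (None, None), (Light, Light), (Moderate, Moderate).

Brand 1 against None: payoffs 12, 9, 5, 10 → best response None.
Brand 1 against Light: payoffs 10, 12, 1, 5 → best response Light.
Brand 1 against Moderate: payoffs 5, 9, 11, 10 → best response Moderate.
Brand 2 against None: payoffs 12, 3, 6 → best response None.
Brand 2 against Light: payoffs 4, 11, 0 → best response Light.
Brand 2 against Moderate: payoffs 6, 8, 12 → best response Moderate.
Brand 2 against Heavy: payoffs 7, 10, 12 → best response Moderate.
Mutual best responses: (None, None); (Light, Light); (Moderate, Moderate).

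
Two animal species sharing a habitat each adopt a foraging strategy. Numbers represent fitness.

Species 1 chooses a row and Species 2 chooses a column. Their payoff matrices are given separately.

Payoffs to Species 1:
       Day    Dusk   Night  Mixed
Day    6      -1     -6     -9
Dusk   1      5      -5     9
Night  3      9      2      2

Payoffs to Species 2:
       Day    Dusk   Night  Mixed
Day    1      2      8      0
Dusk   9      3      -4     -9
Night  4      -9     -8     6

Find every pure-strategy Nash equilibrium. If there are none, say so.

For each strategy profile, look for a profitable unilateral deviation.
(Day, Day): Species 2 can switch to Dusk (1 → 2). Not NE.
(Day, Dusk): Species 1 can switch to Dusk (-1 → 5). Not NE.
(Day, Night): Species 1 can switch to Dusk (-6 → -5). Not NE.
(Day, Mixed): Species 1 can switch to Dusk (-9 → 9). Not NE.
(Dusk, Day): Species 1 can switch to Day (1 → 6). Not NE.
(Dusk, Dusk): Species 1 can switch to Night (5 → 9). Not NE.
(Dusk, Night): Species 1 can switch to Night (-5 → 2). Not NE.
(Dusk, Mixed): Species 2 can switch to Day (-9 → 9). Not NE.
(The remaining 4 profiles each have a profitable deviation by the same check.)

No pure-strategy Nash equilibrium.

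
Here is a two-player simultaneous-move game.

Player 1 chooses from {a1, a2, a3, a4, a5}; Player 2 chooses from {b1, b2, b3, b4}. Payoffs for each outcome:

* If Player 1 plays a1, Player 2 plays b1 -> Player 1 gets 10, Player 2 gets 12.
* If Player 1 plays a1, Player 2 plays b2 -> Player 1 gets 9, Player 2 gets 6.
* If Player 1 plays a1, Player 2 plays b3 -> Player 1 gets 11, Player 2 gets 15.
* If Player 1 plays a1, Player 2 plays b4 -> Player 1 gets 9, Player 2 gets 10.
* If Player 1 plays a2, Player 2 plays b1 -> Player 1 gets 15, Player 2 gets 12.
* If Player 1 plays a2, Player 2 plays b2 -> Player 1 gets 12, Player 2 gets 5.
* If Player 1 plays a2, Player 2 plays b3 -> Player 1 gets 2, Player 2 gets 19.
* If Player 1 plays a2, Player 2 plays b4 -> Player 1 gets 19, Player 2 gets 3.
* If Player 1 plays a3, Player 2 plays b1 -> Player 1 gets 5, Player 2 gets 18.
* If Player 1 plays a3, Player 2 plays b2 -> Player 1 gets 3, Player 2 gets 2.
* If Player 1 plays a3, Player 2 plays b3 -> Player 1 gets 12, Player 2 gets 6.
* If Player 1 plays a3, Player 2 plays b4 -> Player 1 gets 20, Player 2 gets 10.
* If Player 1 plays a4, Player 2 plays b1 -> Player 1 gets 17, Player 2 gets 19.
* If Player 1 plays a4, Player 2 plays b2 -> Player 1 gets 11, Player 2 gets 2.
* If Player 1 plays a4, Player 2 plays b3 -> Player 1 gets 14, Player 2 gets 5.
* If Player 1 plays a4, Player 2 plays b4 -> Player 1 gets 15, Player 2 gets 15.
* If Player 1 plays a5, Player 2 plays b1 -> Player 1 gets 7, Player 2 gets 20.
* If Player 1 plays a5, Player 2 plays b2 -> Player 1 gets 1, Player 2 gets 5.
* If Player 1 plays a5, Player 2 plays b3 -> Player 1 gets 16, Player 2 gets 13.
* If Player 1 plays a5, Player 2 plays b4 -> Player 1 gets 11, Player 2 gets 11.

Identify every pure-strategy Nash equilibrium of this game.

(a1, b1): Player 1 can switch to a2 (10 → 15). Not NE.
(a1, b2): Player 1 can switch to a2 (9 → 12). Not NE.
(a1, b3): Player 1 can switch to a3 (11 → 12). Not NE.
(a1, b4): Player 1 can switch to a2 (9 → 19). Not NE.
(a2, b1): Player 1 can switch to a4 (15 → 17). Not NE.
(a2, b2): Player 2 can switch to b1 (5 → 12). Not NE.
(a2, b3): Player 1 can switch to a1 (2 → 11). Not NE.
(a2, b4): Player 1 can switch to a3 (19 → 20). Not NE.
(a3, b1): Player 1 can switch to a1 (5 → 10). Not NE.
(a3, b2): Player 1 can switch to a1 (3 → 9). Not NE.
(a3, b3): Player 1 can switch to a4 (12 → 14). Not NE.
(a3, b4): Player 2 can switch to b1 (10 → 18). Not NE.
(a4, b1): Player 1 gets 17, best alternative 15; Player 2 gets 19, best alternative 15. No profitable deviation — NE.
(The remaining 7 profiles each have a profitable deviation by the same check.)

(a4, b1)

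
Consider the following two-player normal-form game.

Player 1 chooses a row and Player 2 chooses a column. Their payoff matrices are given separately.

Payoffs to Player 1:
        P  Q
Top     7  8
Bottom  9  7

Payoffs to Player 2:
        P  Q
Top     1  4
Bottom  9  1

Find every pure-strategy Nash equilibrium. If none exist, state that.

The pure Nash equilibria are (Top, Q); (Bottom, P).

For each strategy profile, look for a profitable unilateral deviation.
(Top, P): Player 1 can switch to Bottom (7 → 9). Not NE.
(Top, Q): Player 1 gets 8, best alternative 7; Player 2 gets 4, best alternative 1. No profitable deviation — NE.
(Bottom, P): Player 1 gets 9, best alternative 7; Player 2 gets 9, best alternative 1. No profitable deviation — NE.
(Bottom, Q): Player 1 can switch to Top (7 → 8). Not NE.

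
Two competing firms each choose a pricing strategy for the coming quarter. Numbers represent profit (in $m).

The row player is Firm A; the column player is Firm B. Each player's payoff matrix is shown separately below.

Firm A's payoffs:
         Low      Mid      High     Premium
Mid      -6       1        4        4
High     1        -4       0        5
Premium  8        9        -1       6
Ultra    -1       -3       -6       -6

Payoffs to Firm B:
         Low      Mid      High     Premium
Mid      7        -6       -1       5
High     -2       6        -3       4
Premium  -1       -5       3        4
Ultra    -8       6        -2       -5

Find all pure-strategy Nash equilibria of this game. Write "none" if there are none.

(Premium, Premium)

For each player, find the best response to each opponent profile; mutual best responses are the pure NE.
Firm A against Low: payoffs -6, 1, 8, -1 → best response Premium.
Firm A against Mid: payoffs 1, -4, 9, -3 → best response Premium.
Firm A against High: payoffs 4, 0, -1, -6 → best response Mid.
Firm A against Premium: payoffs 4, 5, 6, -6 → best response Premium.
Firm B against Mid: payoffs 7, -6, -1, 5 → best response Low.
Firm B against High: payoffs -2, 6, -3, 4 → best response Mid.
Firm B against Premium: payoffs -1, -5, 3, 4 → best response Premium.
Firm B against Ultra: payoffs -8, 6, -2, -5 → best response Mid.
Mutual best responses: (Premium, Premium).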